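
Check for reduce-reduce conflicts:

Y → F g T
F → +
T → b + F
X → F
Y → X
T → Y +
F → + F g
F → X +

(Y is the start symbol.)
Augment with Y' → Y and build the canonical LR(0) collection (I0 = CLOSURE({[Y' → . Y]}), then GOTO on every symbol after a dot until no new states appear). It has 16 states:
  I0: { [F → . + F g], [F → . +], [F → . X +], [X → . F], [Y → . F g T], [Y → . X], [Y' → . Y] }  — shift
  I1: { [F → + . F g], [F → + .], [F → . + F g], [F → . +], [F → . X +], [X → . F] }  — shift, reduce
  I2: { [X → F .], [Y → F . g T] }  — shift, reduce
  I3: { [F → X . +], [Y → X .] }  — shift, reduce
  I4: { [Y' → Y .] }  — accept
  I5: { [F → X + .] }  — reduce
  I6: { [F → . + F g], [F → . +], [F → . X +], [T → . Y +], [T → . b + F], [X → . F], [Y → . F g T], [Y → . X], [Y → F g . T] }  — shift
  I7: { [Y → F g T .] }  — reduce
  I8: { [T → Y . +] }  — shift
  I9: { [T → b . + F] }  — shift
  I10: { [F → . + F g], [F → . +], [F → . X +], [T → b + . F], [X → . F] }  — shift
  I11: { [T → b + F .], [X → F .] }  — 2 reduces
  I12: { [F → X . +] }  — shift
  I13: { [T → Y + .] }  — reduce
  I14: { [F → + F . g], [X → F .] }  — shift, reduce
  I15: { [F → + F g .] }  — reduce

I11 contains complete items [T → b + F .], [X → F .] — reduce-reduce conflict.

Answer: Yes — I11: [T → b + F .] vs [X → F .]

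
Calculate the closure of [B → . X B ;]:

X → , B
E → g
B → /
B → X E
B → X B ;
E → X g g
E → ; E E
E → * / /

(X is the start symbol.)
To compute CLOSURE, for each item [A → α.Bβ] where B is a non-terminal, add [B → .γ] for all productions B → γ; repeat for the newly added items until nothing changes.

Start with: [B → . X B ;]
  [B → . X B ;] has the dot before X: add [X → . , B]
No further items can be added.

CLOSURE = { [B → . X B ;], [X → . , B] }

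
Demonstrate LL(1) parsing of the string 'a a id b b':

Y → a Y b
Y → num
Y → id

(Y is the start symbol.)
Stack is shown with the top on the left.

Stack      Input         Action
-------------------------------
Y $        a a id b b $  output Y → a Y b
a Y b $    a a id b b $  match 'a'
Y b $      a id b b $    output Y → a Y b
a Y b b $  a id b b $    match 'a'
Y b b $    id b b $      output Y → id
id b b $   id b b $      match 'id'
b b $      b b $         match 'b'
b $        b $           match 'b'
$          $             accept

The string is accepted.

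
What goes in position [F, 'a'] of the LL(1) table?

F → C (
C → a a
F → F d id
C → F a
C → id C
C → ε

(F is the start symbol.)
F → C (, F → F d id

To find M[F, 'a'], we find productions for F where 'a' is in the predict set (PREDICT(N → α) = (FIRST(α) \ {ε}) ∪ (FOLLOW(N) if α ⇒* ε)).

Relevant sets:
  FIRST(C) = { '(', 'a', 'id', ε }
  FIRST(F) = { '(', 'a', 'id' }

F → C (: PREDICT = { '(', 'a', 'id' }
  'a' is in predict set, so this production goes in M[F, 'a']
F → F d id: PREDICT = { '(', 'a', 'id' }
  'a' is in predict set, so this production goes in M[F, 'a']

M[F, 'a'] = F → C (, F → F d id  (a multiply-defined cell — the grammar is not LL(1))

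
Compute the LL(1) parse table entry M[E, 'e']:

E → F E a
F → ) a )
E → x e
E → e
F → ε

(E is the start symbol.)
To find M[E, 'e'], we find productions for E where 'e' is in the predict set (PREDICT(N → α) = (FIRST(α) \ {ε}) ∪ (FOLLOW(N) if α ⇒* ε)).

Relevant sets:
  FIRST(F) = { ')', ε }
  FIRST(E) = { ')', 'e', 'x' }

E → F E a: PREDICT = { ')', 'e', 'x' }
  'e' is in predict set, so this production goes in M[E, 'e']
E → x e: PREDICT = { 'x' }
E → e: PREDICT = { 'e' }
  'e' is in predict set, so this production goes in M[E, 'e']

M[E, 'e'] = E → F E a, E → e  (a multiply-defined cell — the grammar is not LL(1))

Answer: E → F E a, E → e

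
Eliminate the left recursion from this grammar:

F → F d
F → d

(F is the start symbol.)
F → d F'
F' → d F'
F' → ε

F is directly left-recursive. The standard transformation for
  A → A α₁ | ... | A α_m | β₁ | ... | β_n
is
  A  → β₁ A' | ... | β_n A'
  A' → α₁ A' | ... | α_m A' | ε

F → d becomes F → d F'
F → F d becomes F' → d F'
Add F' → ε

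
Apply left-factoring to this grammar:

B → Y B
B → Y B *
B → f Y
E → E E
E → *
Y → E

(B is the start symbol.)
B → Y B B'
B' → ε
B' → *
B → f Y
E → E E
E → *
Y → E

Left-factoring transforms A → αβ₁ | αβ₂ into A → αA' and A' → β₁ | β₂
(α is the longest common prefix among the alternatives). Repeat until
no nonterminal has two alternatives with a common prefix.

Round 1: B has alternatives sharing prefix 'Y B'. Introduce B': B → Y B B'
  Add: B' → ε
  Add: B' → *

No remaining common prefixes — done.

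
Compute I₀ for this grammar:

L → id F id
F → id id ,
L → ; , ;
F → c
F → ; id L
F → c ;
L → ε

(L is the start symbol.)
{ [L → . ; , ;], [L → . id F id], [L → .], [L' → . L] }

First, augment the grammar with L' → L
I₀ = CLOSURE({ [L' → . L] }):
  [L' → . L] has the dot before L: add [L → . id F id], [L → . ; , ;], [L → .]
No further items can be added.

I₀ = { [L → . ; , ;], [L → . id F id], [L → .], [L' → . L] }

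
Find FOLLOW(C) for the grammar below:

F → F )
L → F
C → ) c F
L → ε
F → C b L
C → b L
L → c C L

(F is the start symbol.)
{ $, ')', 'b', 'c' }

In F → C b L: C is followed by b L, add FIRST(b L) \ {ε} = { 'b' }
In L → c C L: C is followed by L, add FIRST(L) \ {ε} = { ')', 'b', 'c' }
  L is nullable, so also add FOLLOW(L)

The FOLLOW sets referred to above (computed the same way, to a fixed point):
  FOLLOW(L) = { $, ')', 'b', 'c' }

Taking the union: FOLLOW(C) = { $, ')', 'b', 'c' }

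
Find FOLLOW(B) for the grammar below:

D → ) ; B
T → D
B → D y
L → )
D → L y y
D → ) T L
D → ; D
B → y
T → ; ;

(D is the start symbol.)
To compute FOLLOW(B), find every occurrence of B on a right-hand side N → α B β: add FIRST(β) \ {ε}, and if β is empty or nullable also add FOLLOW(N). Iterate to a fixed point.

In D → ) ; B: B is at the end, add FOLLOW(D)

The FOLLOW sets referred to above (computed the same way, to a fixed point):
  FOLLOW(D) = { $, ')', 'y' }

Taking the union: FOLLOW(B) = { $, ')', 'y' }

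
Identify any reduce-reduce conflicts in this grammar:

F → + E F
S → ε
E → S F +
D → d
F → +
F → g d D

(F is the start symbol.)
Yes — I1: [F → + .] vs [S → .]

Augment with F' → F and build the canonical LR(0) collection (I0 = CLOSURE({[F' → . F]}), then GOTO on every symbol after a dot until no new states appear). It has 12 states:
  I0: { [F → . + E F], [F → . +], [F → . g d D], [F' → . F] }  — shift
  I1: { [E → . S F +], [F → + . E F], [F → + .], [S → .] }  — 2 reduces
  I2: { [F' → F .] }  — accept
  I3: { [F → g . d D] }  — shift
  I4: { [D → . d], [F → g d . D] }  — shift
  I5: { [F → g d D .] }  — reduce
  I6: { [D → d .] }  — reduce
  I7: { [F → + E . F], [F → . + E F], [F → . +], [F → . g d D] }  — shift
  I8: { [E → S . F +], [F → . + E F], [F → . +], [F → . g d D] }  — shift
  I9: { [E → S F . +] }  — shift
  I10: { [E → S F + .] }  — reduce
  I11: { [F → + E F .] }  — reduce

I1 contains complete items [F → + .], [S → .] — reduce-reduce conflict.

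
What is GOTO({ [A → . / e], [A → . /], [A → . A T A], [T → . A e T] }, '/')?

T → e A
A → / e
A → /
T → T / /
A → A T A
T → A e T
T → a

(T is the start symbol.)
{ [A → / . e], [A → / .] }

GOTO(I, '/') = CLOSURE({ [A → αX.β] : [A → α.Xβ] ∈ I, X = '/' })

Items with dot before '/', with the dot advanced:
  [A → . /] → [A → / .]
  [A → . / e] → [A → / . e]
Closure adds nothing (no advanced item has the dot before a non-terminal).

GOTO = { [A → / . e], [A → / .] }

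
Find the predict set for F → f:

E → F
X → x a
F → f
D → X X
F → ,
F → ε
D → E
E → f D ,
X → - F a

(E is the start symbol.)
PREDICT(F → f) = (FIRST(RHS) \ {ε}) ∪ (FOLLOW(F) if ε ∈ FIRST(RHS), i.e. RHS ⇒* ε)
FIRST(f) = { 'f' }
ε ∉ FIRST(f), so FOLLOW(F) is not added.
PREDICT(F → f) = { 'f' }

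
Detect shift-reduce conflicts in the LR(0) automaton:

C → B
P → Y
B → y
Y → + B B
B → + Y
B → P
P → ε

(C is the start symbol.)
Yes — I0: [P → .] vs [B → . + Y]; I1: [P → .] vs [B → . + Y]; I7: [P → .] vs [B → . + Y]

A shift-reduce conflict occurs when an LR(0) state has both:
  - a complete (reduce) item [A → α .] (dot at the end), and
  - a shift item [B → β . c γ] (dot before a terminal).

Augment with C' → C and build the canonical LR(0) collection (I0 = CLOSURE({[C' → . C]}), then GOTO on every symbol after a dot until no new states appear). It has 10 states:
  I0: { [B → . + Y], [B → . P], [B → . y], [C → . B], [C' → . C], [P → . Y], [P → .], [Y → . + B B] }  — shift, reduce
  I1: { [B → + . Y], [B → . + Y], [B → . P], [B → . y], [P → . Y], [P → .], [Y → + . B B], [Y → . + B B] }  — shift, reduce
  I2: { [C → B .] }  — reduce
  I3: { [C' → C .] }  — accept
  I4: { [B → P .] }  — reduce
  I5: { [P → Y .] }  — reduce
  I6: { [B → y .] }  — reduce
  I7: { [B → . + Y], [B → . P], [B → . y], [P → . Y], [P → .], [Y → + B . B], [Y → . + B B] }  — shift, reduce
  I8: { [B → + Y .], [P → Y .] }  — 2 reduces
  I9: { [Y → + B B .] }  — reduce

I0 contains reduce item [P → .] and shift items [B → . + Y], [B → . y], [Y → . + B B] — shift-reduce conflict.
I1 contains reduce item [P → .] and shift items [B → . + Y], [B → . y], [Y → . + B B] — shift-reduce conflict.
I7 contains reduce item [P → .] and shift items [B → . + Y], [B → . y], [Y → . + B B] — shift-reduce conflict.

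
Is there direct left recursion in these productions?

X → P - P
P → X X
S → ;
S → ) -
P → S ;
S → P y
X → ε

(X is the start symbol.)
No direct left recursion

Direct left recursion occurs when N → N α for some non-terminal N (the right-hand side begins with the left-hand side itself).

X → P - P: starts with P
P → X X: starts with X
S → ;: starts with ';'
S → ) -: starts with ')'
P → S ;: starts with S
S → P y: starts with P
X → ε: starts with ε

No direct left recursion found.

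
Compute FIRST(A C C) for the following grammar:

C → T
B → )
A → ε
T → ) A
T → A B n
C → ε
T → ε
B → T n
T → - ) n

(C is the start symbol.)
{ ')', '-', 'n', ε }

FIRST sets of the non-terminals involved (from the grammar, by fixed-point iteration):
  FIRST(A) = { ε }
  FIRST(C) = { ')', '-', 'n', ε }

To compute FIRST(A C C), process the symbols left to right:
Symbol A is a non-terminal. Add FIRST(A) \ {ε} = { }
A is nullable (ε ∈ FIRST(A)), continue to the next symbol.
Symbol C is a non-terminal. Add FIRST(C) \ {ε} = { ')', '-', 'n' }
C is nullable (ε ∈ FIRST(C)), continue to the next symbol.
Symbol C is a non-terminal. Add FIRST(C) \ {ε} = { ')', '-', 'n' }
C is nullable (ε ∈ FIRST(C)), continue to the next symbol.
All symbols are nullable, so ε is in the result.
FIRST(A C C) = { ')', '-', 'n', ε }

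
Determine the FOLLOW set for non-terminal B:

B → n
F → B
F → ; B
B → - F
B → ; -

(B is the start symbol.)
To compute FOLLOW(B), find every occurrence of B on a right-hand side N → α B β: add FIRST(β) \ {ε}, and if β is empty or nullable also add FOLLOW(N). Iterate to a fixed point.

B is the start symbol, so $ ∈ FOLLOW(B).
In F → B: B is at the end, add FOLLOW(F)
In F → ; B: B is at the end, add FOLLOW(F)

The FOLLOW sets referred to above (computed the same way, to a fixed point):
  FOLLOW(F) = { $ }

Taking the union: FOLLOW(B) = { $ }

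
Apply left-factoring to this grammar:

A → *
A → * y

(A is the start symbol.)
Left-factoring transforms A → αβ₁ | αβ₂ into A → αA' and A' → β₁ | β₂
(α is the longest common prefix among the alternatives). Repeat until
no nonterminal has two alternatives with a common prefix.

Round 1: A has alternatives sharing prefix '*'. Introduce A': A → * A'
  Add: A' → ε
  Add: A' → y

No remaining common prefixes — done.

Resulting grammar:
A → * A'
A' → ε
A' → y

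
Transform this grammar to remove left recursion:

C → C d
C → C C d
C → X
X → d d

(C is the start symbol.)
C → X C'
C' → d C'
C' → C d C'
C' → ε
X → d d

C is directly left-recursive. The standard transformation for
  A → A α₁ | ... | A α_m | β₁ | ... | β_n
is
  A  → β₁ A' | ... | β_n A'
  A' → α₁ A' | ... | α_m A' | ε

C → X becomes C → X C'
C → C d becomes C' → d C'
C → C C d becomes C' → C d C'
Add C' → ε

Productions for other non-terminals are unchanged:
  X → d d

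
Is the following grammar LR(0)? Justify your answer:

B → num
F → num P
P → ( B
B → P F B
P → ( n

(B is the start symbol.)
Augment with B' → B and build the canonical LR(0) collection (I0 = CLOSURE({[B' → . B]}), then GOTO on every symbol after a dot until no new states appear). It has 11 states:
  I0: { [B → . P F B], [B → . num], [B' → . B], [P → . ( B], [P → . ( n] }  — shift
  I1: { [B → . P F B], [B → . num], [P → ( . B], [P → ( . n], [P → . ( B], [P → . ( n] }  — shift
  I2: { [B' → B .] }  — accept
  I3: { [B → P . F B], [F → . num P] }  — shift
  I4: { [B → num .] }  — reduce
  I5: { [B → . P F B], [B → . num], [B → P F . B], [P → . ( B], [P → . ( n] }  — shift
  I6: { [F → num . P], [P → . ( B], [P → . ( n] }  — shift
  I7: { [F → num P .] }  — reduce
  I8: { [B → P F B .] }  — reduce
  I9: { [P → ( B .] }  — reduce
  I10: { [P → ( n .] }  — reduce

Every state is either a pure shift/goto state or contains exactly one complete item and nothing to shift — no conflicts. The grammar is LR(0).

Answer: Yes, the grammar is LR(0)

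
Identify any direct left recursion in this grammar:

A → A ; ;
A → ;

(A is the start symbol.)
Direct left recursion occurs when N → N α for some non-terminal N (the right-hand side begins with the left-hand side itself).

A → A ; ;: LEFT RECURSIVE (starts with A)
A → ;: starts with ';'

The grammar has direct left recursion on: A.

Answer: Yes, A is left-recursive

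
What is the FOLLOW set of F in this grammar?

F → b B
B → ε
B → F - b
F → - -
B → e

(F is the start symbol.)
{ $, '-' }

F is the start symbol, so $ ∈ FOLLOW(F).
In B → F - b: F is followed by '-' b, add FIRST('-' b) \ {ε} = { '-' }

Taking the union: FOLLOW(F) = { $, '-' }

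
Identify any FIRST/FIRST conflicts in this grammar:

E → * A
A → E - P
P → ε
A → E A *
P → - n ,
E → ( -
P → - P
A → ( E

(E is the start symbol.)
FIRST sets of the non-terminals at (or reachable through a nullable prefix from) the front of some alternative:
  FIRST(E) = { '(', '*' }

Productions for E:
  E → * A: FIRST = { '*' }
  E → ( -: FIRST = { '(' }
Productions for A:
  A → E - P: FIRST = { '(', '*' }
  A → E A *: FIRST = { '(', '*' }
  A → ( E: FIRST = { '(' }
Productions for P:
  P → ε: FIRST = { ε }
  P → - n ,: FIRST = { '-' }
  P → - P: FIRST = { '-' }

Conflict for A: A → E - P and A → E A *
  Overlap: { '(', '*' }
Conflict for A: A → E - P and A → ( E
  Overlap: { '(' }
Conflict for A: A → E A * and A → ( E
  Overlap: { '(' }
Conflict for P: P → - n , and P → - P
  Overlap: { '-' }

Answer: Yes. A → E '-' P / A → E A '*' on { '(', '*' }; A → E '-' P / A → '(' E on { '(' }; A → E A '*' / A → '(' E on { '(' }; P → '-' n ',' / P → '-' P on { '-' }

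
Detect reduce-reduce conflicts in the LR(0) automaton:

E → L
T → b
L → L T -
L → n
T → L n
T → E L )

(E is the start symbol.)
Yes — I9: [L → n .] vs [T → L n .]

Augment with E' → E and build the canonical LR(0) collection (I0 = CLOSURE({[E' → . E]}), then GOTO on every symbol after a dot until no new states appear). It has 12 states:
  I0: { [E → . L], [E' → . E], [L → . L T -], [L → . n] }  — shift
  I1: { [E' → E .] }  — accept
  I2: { [E → . L], [E → L .], [L → . L T -], [L → . n], [L → L . T -], [T → . E L )], [T → . L n], [T → . b] }  — shift, reduce
  I3: { [L → n .] }  — reduce
  I4: { [L → . L T -], [L → . n], [T → E . L )] }  — shift
  I5: { [E → . L], [E → L .], [L → . L T -], [L → . n], [L → L . T -], [T → . E L )], [T → . L n], [T → . b], [T → L . n] }  — shift, reduce
  I6: { [L → L T . -] }  — shift
  I7: { [T → b .] }  — reduce
  I8: { [L → L T - .] }  — reduce
  I9: { [L → n .], [T → L n .] }  — 2 reduces
  I10: { [E → . L], [L → . L T -], [L → . n], [L → L . T -], [T → . E L )], [T → . L n], [T → . b], [T → E L . )] }  — shift
  I11: { [T → E L ) .] }  — reduce

I9 contains complete items [L → n .], [T → L n .] — reduce-reduce conflict.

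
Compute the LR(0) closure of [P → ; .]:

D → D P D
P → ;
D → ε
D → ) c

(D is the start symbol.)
To compute CLOSURE, for each item [A → α.Bβ] where B is a non-terminal, add [B → .γ] for all productions B → γ; repeat for the newly added items until nothing changes.

Start with: [P → ; .]
The dot is at the end, so nothing is added.

CLOSURE = { [P → ; .] }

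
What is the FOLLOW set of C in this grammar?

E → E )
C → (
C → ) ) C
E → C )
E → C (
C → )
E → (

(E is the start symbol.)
{ '(', ')' }

In C → ) ) C: C is at the end; this adds FOLLOW(C) to itself — nothing new
In E → C ): C is followed by ')', add FIRST(')') \ {ε} = { ')' }
In E → C (: C is followed by '(', add FIRST('(') \ {ε} = { '(' }

Taking the union: FOLLOW(C) = { '(', ')' }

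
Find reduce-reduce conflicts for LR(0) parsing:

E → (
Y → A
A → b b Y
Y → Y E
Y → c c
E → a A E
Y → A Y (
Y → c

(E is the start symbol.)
A reduce-reduce conflict occurs when an LR(0) state has two complete items [A → α .] and [B → β .] — both call for a reduction, and with no lookahead the parser cannot choose between them.

Augment with E' → E and build the canonical LR(0) collection (I0 = CLOSURE({[E' → . E]}), then GOTO on every symbol after a dot until no new states appear). It has 15 states:
  I0: { [E → . (], [E → . a A E], [E' → . E] }  — shift
  I1: { [E → ( .] }  — reduce
  I2: { [E' → E .] }  — accept
  I3: { [A → . b b Y], [E → a . A E] }  — shift
  I4: { [E → . (], [E → . a A E], [E → a A . E] }  — shift
  I5: { [A → b . b Y] }  — shift
  I6: { [A → . b b Y], [A → b b . Y], [Y → . A Y (], [Y → . A], [Y → . Y E], [Y → . c c], [Y → . c] }  — shift
  I7: { [A → . b b Y], [Y → . A Y (], [Y → . A], [Y → . Y E], [Y → . c c], [Y → . c], [Y → A . Y (], [Y → A .] }  — shift, reduce
  I8: { [A → b b Y .], [E → . (], [E → . a A E], [Y → Y . E] }  — shift, reduce
  I9: { [Y → c . c], [Y → c .] }  — shift, reduce
  I10: { [Y → c c .] }  — reduce
  I11: { [Y → Y E .] }  — reduce
  I12: { [E → . (], [E → . a A E], [Y → A Y . (], [Y → Y . E] }  — shift
  I13: { [E → ( .], [Y → A Y ( .] }  — 2 reduces
  I14: { [E → a A E .] }  — reduce

I13 contains complete items [E → ( .], [Y → A Y ( .] — reduce-reduce conflict.

Answer: Yes — I13: [E → ( .] vs [Y → A Y ( .]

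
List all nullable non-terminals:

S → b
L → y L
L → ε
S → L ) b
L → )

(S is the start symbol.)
{ 'L' }

A non-terminal is nullable if it can derive ε (the empty string): either it has an ε-production, or it has a production whose right-hand side consists entirely of nullable non-terminals.

ε-productions: L → ε
So L is immediately nullable.
No further non-terminal can be added: every production for the remaining non-terminals contains a terminal or a non-nullable non-terminal.
Nullable = { 'L' }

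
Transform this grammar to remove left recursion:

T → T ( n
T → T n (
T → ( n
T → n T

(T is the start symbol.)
T is directly left-recursive. The standard transformation for
  A → A α₁ | ... | A α_m | β₁ | ... | β_n
is
  A  → β₁ A' | ... | β_n A'
  A' → α₁ A' | ... | α_m A' | ε

T → ( n becomes T → ( n T'
T → n T becomes T → n T T'
T → T ( n becomes T' → ( n T'
T → T n ( becomes T' → n ( T'
Add T' → ε

Resulting grammar:
T → ( n T'
T → n T T'
T' → ( n T'
T' → n ( T'
T' → ε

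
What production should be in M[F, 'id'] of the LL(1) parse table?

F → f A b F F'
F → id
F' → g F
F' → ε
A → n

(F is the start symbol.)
F → id

To find M[F, 'id'], we find productions for F where 'id' is in the predict set (PREDICT(N → α) = (FIRST(α) \ {ε}) ∪ (FOLLOW(N) if α ⇒* ε)).

F → f A b F F': PREDICT = { 'f' }
F → id: PREDICT = { 'id' }
  'id' is in predict set, so this production goes in M[F, 'id']

M[F, 'id'] = F → id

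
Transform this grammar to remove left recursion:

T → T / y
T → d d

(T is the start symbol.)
T is directly left-recursive. The standard transformation for
  A → A α₁ | ... | A α_m | β₁ | ... | β_n
is
  A  → β₁ A' | ... | β_n A'
  A' → α₁ A' | ... | α_m A' | ε

T → d d becomes T → d d T'
T → T / y becomes T' → / y T'
Add T' → ε

Resulting grammar:
T → d d T'
T' → / y T'
T' → ε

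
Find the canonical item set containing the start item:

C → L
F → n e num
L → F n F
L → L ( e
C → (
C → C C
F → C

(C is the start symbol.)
First, augment the grammar with C' → C
I₀ = CLOSURE({ [C' → . C] }):
  [C' → . C] has the dot before C: add [C → . L], [C → . (], [C → . C C]
  [C → . L] has the dot before L: add [L → . F n F], [L → . L ( e]
  [L → . F n F] has the dot before F: add [F → . n e num], [F → . C]
No further items can be added.

I₀ = { [C → . (], [C → . C C], [C → . L], [C' → . C], [F → . C], [F → . n e num], [L → . F n F], [L → . L ( e] }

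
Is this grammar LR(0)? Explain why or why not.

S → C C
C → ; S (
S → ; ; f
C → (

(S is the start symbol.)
Yes, the grammar is LR(0)

Augment with S' → S and build the canonical LR(0) collection (I0 = CLOSURE({[S' → . S]}), then GOTO on every symbol after a dot until no new states appear). It has 11 states:
  I0: { [C → . (], [C → . ; S (], [S → . ; ; f], [S → . C C], [S' → . S] }  — shift
  I1: { [C → ( .] }  — reduce
  I2: { [C → . (], [C → . ; S (], [C → ; . S (], [S → . ; ; f], [S → . C C], [S → ; . ; f] }  — shift
  I3: { [C → . (], [C → . ; S (], [S → C . C] }  — shift
  I4: { [S' → S .] }  — accept
  I5: { [C → . (], [C → . ; S (], [C → ; . S (], [S → . ; ; f], [S → . C C] }  — shift
  I6: { [S → C C .] }  — reduce
  I7: { [C → ; S . (] }  — shift
  I8: { [C → ; S ( .] }  — reduce
  I9: { [C → . (], [C → . ; S (], [C → ; . S (], [S → . ; ; f], [S → . C C], [S → ; . ; f], [S → ; ; . f] }  — shift
  I10: { [S → ; ; f .] }  — reduce

Every state is either a pure shift/goto state or contains exactly one complete item and nothing to shift — no conflicts. The grammar is LR(0).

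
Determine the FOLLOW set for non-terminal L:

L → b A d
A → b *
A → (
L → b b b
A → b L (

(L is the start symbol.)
{ $, '(' }

L is the start symbol, so $ ∈ FOLLOW(L).
In A → b L (: L is followed by '(', add FIRST('(') \ {ε} = { '(' }

Taking the union: FOLLOW(L) = { $, '(' }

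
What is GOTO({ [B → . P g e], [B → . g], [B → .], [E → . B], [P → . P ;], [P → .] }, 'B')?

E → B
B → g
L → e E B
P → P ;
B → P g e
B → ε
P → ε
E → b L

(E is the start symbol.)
{ [E → B .] }

GOTO(I, 'B') = CLOSURE({ [A → αX.β] : [A → α.Xβ] ∈ I, X = 'B' })

Items with dot before 'B', with the dot advanced:
  [E → . B] → [E → B .]
Closure adds nothing (no advanced item has the dot before a non-terminal).

GOTO = { [E → B .] }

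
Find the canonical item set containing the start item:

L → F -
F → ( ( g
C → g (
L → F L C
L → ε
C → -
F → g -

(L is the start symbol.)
First, augment the grammar with L' → L
I₀ = CLOSURE({ [L' → . L] }):
  [L' → . L] has the dot before L: add [L → . F -], [L → . F L C], [L → .]
  [L → . F -] has the dot before F: add [F → . ( ( g], [F → . g -]
No further items can be added.

I₀ = { [F → . ( ( g], [F → . g -], [L → . F -], [L → . F L C], [L → .], [L' → . L] }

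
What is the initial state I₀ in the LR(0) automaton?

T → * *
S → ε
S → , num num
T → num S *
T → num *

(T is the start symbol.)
First, augment the grammar with T' → T
I₀ = CLOSURE({ [T' → . T] }):
  [T' → . T] has the dot before T: add [T → . * *], [T → . num S *], [T → . num *]
No further items can be added.

I₀ = { [T → . * *], [T → . num *], [T → . num S *], [T' → . T] }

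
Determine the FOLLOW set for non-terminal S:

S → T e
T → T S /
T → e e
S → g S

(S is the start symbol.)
S is the start symbol, so $ ∈ FOLLOW(S).
In T → T S /: S is followed by '/', add FIRST('/') \ {ε} = { '/' }
In S → g S: S is at the end; this adds FOLLOW(S) to itself — nothing new

Taking the union: FOLLOW(S) = { $, '/' }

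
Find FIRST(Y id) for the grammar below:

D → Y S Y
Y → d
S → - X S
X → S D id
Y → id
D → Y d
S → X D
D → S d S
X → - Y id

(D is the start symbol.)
FIRST sets of the non-terminals involved (from the grammar, by fixed-point iteration):
  FIRST(Y) = { 'd', 'id' }

To compute FIRST(Y id), process the symbols left to right:
Symbol Y is a non-terminal. Add FIRST(Y) \ {ε} = { 'd', 'id' }
Y is not nullable (ε ∉ FIRST(Y)), so stop here.
FIRST(Y id) = { 'd', 'id' }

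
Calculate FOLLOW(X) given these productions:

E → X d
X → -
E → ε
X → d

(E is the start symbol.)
{ 'd' }

In E → X d: X is followed by d, add FIRST(d) \ {ε} = { 'd' }

Taking the union: FOLLOW(X) = { 'd' }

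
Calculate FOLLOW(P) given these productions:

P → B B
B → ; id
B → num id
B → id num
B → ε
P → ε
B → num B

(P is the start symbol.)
{ $ }

To compute FOLLOW(P), find every occurrence of P on a right-hand side N → α P β: add FIRST(β) \ {ε}, and if β is empty or nullable also add FOLLOW(N). Iterate to a fixed point.

P is the start symbol, so $ ∈ FOLLOW(P).
P does not occur on any right-hand side.

Taking the union: FOLLOW(P) = { $ }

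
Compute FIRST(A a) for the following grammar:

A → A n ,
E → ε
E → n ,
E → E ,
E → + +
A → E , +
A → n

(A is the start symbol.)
{ '+', ',', 'n' }

FIRST sets of the non-terminals involved (from the grammar, by fixed-point iteration):
  FIRST(A) = { '+', ',', 'n' }

To compute FIRST(A a), process the symbols left to right:
Symbol A is a non-terminal. Add FIRST(A) \ {ε} = { '+', ',', 'n' }
A is not nullable (ε ∉ FIRST(A)), so stop here.
FIRST(A a) = { '+', ',', 'n' }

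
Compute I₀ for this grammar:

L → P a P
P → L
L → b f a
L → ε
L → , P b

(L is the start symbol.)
{ [L → . , P b], [L → . P a P], [L → . b f a], [L → .], [L' → . L], [P → . L] }

First, augment the grammar with L' → L
I₀ = CLOSURE({ [L' → . L] }):
  [L' → . L] has the dot before L: add [L → . P a P], [L → . b f a], [L → .], [L → . , P b]
  [L → . P a P] has the dot before P: add [P → . L]
No further items can be added.

I₀ = { [L → . , P b], [L → . P a P], [L → . b f a], [L → .], [L' → . L], [P → . L] }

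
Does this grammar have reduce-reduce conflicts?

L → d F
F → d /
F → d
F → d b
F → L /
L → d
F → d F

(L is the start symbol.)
Yes — I5: [F → d .] vs [L → d .]; I7: [F → d F .] vs [L → d F .]

A reduce-reduce conflict occurs when an LR(0) state has two complete items [A → α .] and [B → β .] — both call for a reduction, and with no lookahead the parser cannot choose between them.

Augment with L' → L and build the canonical LR(0) collection (I0 = CLOSURE({[L' → . L]}), then GOTO on every symbol after a dot until no new states appear). It has 10 states:
  I0: { [L → . d F], [L → . d], [L' → . L] }  — shift
  I1: { [L' → L .] }  — accept
  I2: { [F → . L /], [F → . d /], [F → . d F], [F → . d b], [F → . d], [L → . d F], [L → . d], [L → d . F], [L → d .] }  — shift, reduce
  I3: { [L → d F .] }  — reduce
  I4: { [F → L . /] }  — shift
  I5: { [F → . L /], [F → . d /], [F → . d F], [F → . d b], [F → . d], [F → d . /], [F → d . F], [F → d . b], [F → d .], [L → . d F], [L → . d], [L → d . F], [L → d .] }  — shift, 2 reduces
  I6: { [F → d / .] }  — reduce
  I7: { [F → d F .], [L → d F .] }  — 2 reduces
  I8: { [F → d b .] }  — reduce
  I9: { [F → L / .] }  — reduce

I5 contains complete items [F → d .], [L → d .] — reduce-reduce conflict.
I7 contains complete items [F → d F .], [L → d F .] — reduce-reduce conflict.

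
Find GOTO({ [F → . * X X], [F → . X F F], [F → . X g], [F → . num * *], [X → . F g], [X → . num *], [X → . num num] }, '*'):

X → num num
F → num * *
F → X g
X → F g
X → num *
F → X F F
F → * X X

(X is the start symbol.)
{ [F → * . X X], [F → . * X X], [F → . X F F], [F → . X g], [F → . num * *], [X → . F g], [X → . num *], [X → . num num] }

GOTO(I, '*') = CLOSURE({ [A → αX.β] : [A → α.Xβ] ∈ I, X = '*' })

Items with dot before '*', with the dot advanced:
  [F → . * X X] → [F → * . X X]
Closure of the advanced items:
  [F → * . X X] has the dot before X: add [X → . num num], [X → . F g], [X → . num *]
  [X → . F g] has the dot before F: add [F → . num * *], [F → . X g], [F → . X F F], [F → . * X X]

GOTO = { [F → * . X X], [F → . * X X], [F → . X F F], [F → . X g], [F → . num * *], [X → . F g], [X → . num *], [X → . num num] }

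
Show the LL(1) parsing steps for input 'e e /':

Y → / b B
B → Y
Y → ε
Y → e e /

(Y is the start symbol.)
LL(1) parsing maintains a stack (initially the start symbol over $) and the input. At each step: if the stack top is a terminal, match it against the current input token; if it is a non-terminal N, replace it with the RHS of M[N, lookahead] (the unique production whose predict set contains the lookahead).

Stack is shown with the top on the left.

Stack    Input    Action
------------------------
Y $      e e / $  output Y → e e /
e e / $  e e / $  match 'e'
e / $    e / $    match 'e'
/ $      / $      match '/'
$        $        accept

The string is accepted.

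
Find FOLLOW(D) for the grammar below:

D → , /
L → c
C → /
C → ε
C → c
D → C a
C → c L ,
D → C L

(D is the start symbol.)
To compute FOLLOW(D), find every occurrence of D on a right-hand side N → α D β: add FIRST(β) \ {ε}, and if β is empty or nullable also add FOLLOW(N). Iterate to a fixed point.

D is the start symbol, so $ ∈ FOLLOW(D).
D does not occur on any right-hand side.

Taking the union: FOLLOW(D) = { $ }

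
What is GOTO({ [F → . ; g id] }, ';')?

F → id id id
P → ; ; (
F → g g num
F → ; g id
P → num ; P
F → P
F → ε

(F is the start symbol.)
GOTO(I, ';') = CLOSURE({ [A → αX.β] : [A → α.Xβ] ∈ I, X = ';' })

Items with dot before ';', with the dot advanced:
  [F → . ; g id] → [F → ; . g id]
Closure adds nothing (no advanced item has the dot before a non-terminal).

GOTO = { [F → ; . g id] }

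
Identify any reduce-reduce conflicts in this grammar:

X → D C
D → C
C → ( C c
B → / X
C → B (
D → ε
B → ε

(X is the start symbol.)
Yes — I0: [B → .] vs [D → .]; I2: [B → .] vs [D → .]

A reduce-reduce conflict occurs when an LR(0) state has two complete items [A → α .] and [B → β .] — both call for a reduction, and with no lookahead the parser cannot choose between them.

Augment with X' → X and build the canonical LR(0) collection (I0 = CLOSURE({[X' → . X]}), then GOTO on every symbol after a dot until no new states appear). It has 12 states:
  I0: { [B → . / X], [B → .], [C → . ( C c], [C → . B (], [D → . C], [D → .], [X → . D C], [X' → . X] }  — shift, 2 reduces
  I1: { [B → . / X], [B → .], [C → ( . C c], [C → . ( C c], [C → . B (] }  — shift, reduce
  I2: { [B → . / X], [B → .], [B → / . X], [C → . ( C c], [C → . B (], [D → . C], [D → .], [X → . D C] }  — shift, 2 reduces
  I3: { [C → B . (] }  — shift
  I4: { [D → C .] }  — reduce
  I5: { [B → . / X], [B → .], [C → . ( C c], [C → . B (], [X → D . C] }  — shift, reduce
  I6: { [X' → X .] }  — accept
  I7: { [X → D C .] }  — reduce
  I8: { [C → B ( .] }  — reduce
  I9: { [B → / X .] }  — reduce
  I10: { [C → ( C . c] }  — shift
  I11: { [C → ( C c .] }  — reduce

I0 contains complete items [B → .], [D → .] — reduce-reduce conflict.
I2 contains complete items [B → .], [D → .] — reduce-reduce conflict.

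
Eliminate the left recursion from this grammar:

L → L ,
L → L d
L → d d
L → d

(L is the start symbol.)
L → d d L'
L → d L'
L' → , L'
L' → d L'
L' → ε

L is directly left-recursive. The standard transformation for
  A → A α₁ | ... | A α_m | β₁ | ... | β_n
is
  A  → β₁ A' | ... | β_n A'
  A' → α₁ A' | ... | α_m A' | ε

L → d d becomes L → d d L'
L → d becomes L → d L'
L → L , becomes L' → , L'
L → L d becomes L' → d L'
Add L' → ε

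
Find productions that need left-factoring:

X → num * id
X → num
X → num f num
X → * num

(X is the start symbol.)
Yes, X has productions with common prefix 'num'

Left-factoring is needed when two productions for the same non-terminal
share a common prefix on the right-hand side.

Productions for X:
  X → num * id
  X → num
  X → num f num
  X → * num

Found common prefix 'num' in productions for X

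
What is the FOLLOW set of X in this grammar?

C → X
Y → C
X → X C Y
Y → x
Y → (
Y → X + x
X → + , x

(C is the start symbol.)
In C → X: X is at the end, add FOLLOW(C)
In X → X C Y: X is followed by C Y, add FIRST(C Y) \ {ε} = { '+' }
In Y → X + x: X is followed by '+' x, add FIRST('+' x) \ {ε} = { '+' }

The FOLLOW sets referred to above (computed the same way, to a fixed point):
  FOLLOW(C) = { $, '(', '+', 'x' }

Taking the union: FOLLOW(X) = { $, '(', '+', 'x' }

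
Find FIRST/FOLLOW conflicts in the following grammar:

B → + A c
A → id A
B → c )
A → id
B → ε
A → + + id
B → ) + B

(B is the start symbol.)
Nullable non-terminals: B.

B: nullable alternative(s) B → ε; FOLLOW(B) = { $ }
  B → + A c: FIRST \ {ε} = { '+' } — disjoint from FOLLOW(B)
  B → c ): FIRST \ {ε} = { 'c' } — disjoint from FOLLOW(B)
  B → ε: FIRST \ {ε} = { } — this is the only nullable alternative, skip
  B → ) + B: FIRST \ {ε} = { ')' } — disjoint from FOLLOW(B)

A has no nullable alternative, so no FIRST/FOLLOW check is needed there.

No FIRST/FOLLOW conflicts found.

Answer: No FIRST/FOLLOW conflicts.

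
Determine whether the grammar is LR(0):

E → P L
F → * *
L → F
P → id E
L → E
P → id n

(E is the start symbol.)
Yes, the grammar is LR(0)

Augment with E' → E and build the canonical LR(0) collection (I0 = CLOSURE({[E' → . E]}), then GOTO on every symbol after a dot until no new states appear). It has 11 states:
  I0: { [E → . P L], [E' → . E], [P → . id E], [P → . id n] }  — shift
  I1: { [E' → E .] }  — accept
  I2: { [E → . P L], [E → P . L], [F → . * *], [L → . E], [L → . F], [P → . id E], [P → . id n] }  — shift
  I3: { [E → . P L], [P → . id E], [P → . id n], [P → id . E], [P → id . n] }  — shift
  I4: { [P → id E .] }  — reduce
  I5: { [P → id n .] }  — reduce
  I6: { [F → * . *] }  — shift
  I7: { [L → E .] }  — reduce
  I8: { [L → F .] }  — reduce
  I9: { [E → P L .] }  — reduce
  I10: { [F → * * .] }  — reduce

Every state is either a pure shift/goto state or contains exactly one complete item and nothing to shift — no conflicts. The grammar is LR(0).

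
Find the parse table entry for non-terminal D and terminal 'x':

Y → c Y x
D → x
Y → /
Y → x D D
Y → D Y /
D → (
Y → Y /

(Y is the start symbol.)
To find M[D, 'x'], we find productions for D where 'x' is in the predict set (PREDICT(N → α) = (FIRST(α) \ {ε}) ∪ (FOLLOW(N) if α ⇒* ε)).

D → x: PREDICT = { 'x' }
  'x' is in predict set, so this production goes in M[D, 'x']
D → (: PREDICT = { '(' }

M[D, 'x'] = D → x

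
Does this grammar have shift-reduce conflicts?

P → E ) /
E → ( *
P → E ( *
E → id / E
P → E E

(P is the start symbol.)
A shift-reduce conflict occurs when an LR(0) state has both:
  - a complete (reduce) item [A → α .] (dot at the end), and
  - a shift item [B → β . c γ] (dot before a terminal).

Augment with P' → P and build the canonical LR(0) collection (I0 = CLOSURE({[P' → . P]}), then GOTO on every symbol after a dot until no new states appear). It has 13 states:
  I0: { [E → . ( *], [E → . id / E], [P → . E ( *], [P → . E ) /], [P → . E E], [P' → . P] }  — shift
  I1: { [E → ( . *] }  — shift
  I2: { [E → . ( *], [E → . id / E], [P → E . ( *], [P → E . ) /], [P → E . E] }  — shift
  I3: { [P' → P .] }  — accept
  I4: { [E → id . / E] }  — shift
  I5: { [E → . ( *], [E → . id / E], [E → id / . E] }  — shift
  I6: { [E → id / E .] }  — reduce
  I7: { [E → ( . *], [P → E ( . *] }  — shift
  I8: { [P → E ) . /] }  — shift
  I9: { [P → E E .] }  — reduce
  I10: { [P → E ) / .] }  — reduce
  I11: { [E → ( * .], [P → E ( * .] }  — 2 reduces
  I12: { [E → ( * .] }  — reduce

No state contains both a complete item and a shift item.

Answer: No shift-reduce conflicts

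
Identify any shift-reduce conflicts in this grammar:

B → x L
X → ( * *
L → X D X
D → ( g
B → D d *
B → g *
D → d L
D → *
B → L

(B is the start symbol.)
A shift-reduce conflict occurs when an LR(0) state has both:
  - a complete (reduce) item [A → α .] (dot at the end), and
  - a shift item [B → β . c γ] (dot before a terminal).

Augment with B' → B and build the canonical LR(0) collection (I0 = CLOSURE({[B' → . B]}), then GOTO on every symbol after a dot until no new states appear). It has 22 states:
  I0: { [B → . D d *], [B → . L], [B → . g *], [B → . x L], [B' → . B], [D → . ( g], [D → . *], [D → . d L], [L → . X D X], [X → . ( * *] }  — shift
  I1: { [D → ( . g], [X → ( . * *] }  — shift
  I2: { [D → * .] }  — reduce
  I3: { [B' → B .] }  — accept
  I4: { [B → D . d *] }  — shift
  I5: { [B → L .] }  — reduce
  I6: { [D → . ( g], [D → . *], [D → . d L], [L → X . D X] }  — shift
  I7: { [D → d . L], [L → . X D X], [X → . ( * *] }  — shift
  I8: { [B → g . *] }  — shift
  I9: { [B → x . L], [L → . X D X], [X → . ( * *] }  — shift
  I10: { [X → ( . * *] }  — shift
  I11: { [B → x L .] }  — reduce
  I12: { [X → ( * . *] }  — shift
  I13: { [X → ( * * .] }  — reduce
  I14: { [B → g * .] }  — reduce
  I15: { [D → d L .] }  — reduce
  I16: { [D → ( . g] }  — shift
  I17: { [L → X D . X], [X → . ( * *] }  — shift
  I18: { [L → X D X .] }  — reduce
  I19: { [D → ( g .] }  — reduce
  I20: { [B → D d . *] }  — shift
  I21: { [B → D d * .] }  — reduce

No state contains both a complete item and a shift item.

Answer: No shift-reduce conflicts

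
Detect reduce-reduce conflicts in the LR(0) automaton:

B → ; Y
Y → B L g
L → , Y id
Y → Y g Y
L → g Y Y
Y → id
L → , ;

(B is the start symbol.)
No reduce-reduce conflicts

Augment with B' → B and build the canonical LR(0) collection (I0 = CLOSURE({[B' → . B]}), then GOTO on every symbol after a dot until no new states appear). It has 17 states:
  I0: { [B → . ; Y], [B' → . B] }  — shift
  I1: { [B → . ; Y], [B → ; . Y], [Y → . B L g], [Y → . Y g Y], [Y → . id] }  — shift
  I2: { [B' → B .] }  — accept
  I3: { [L → . , ;], [L → . , Y id], [L → . g Y Y], [Y → B . L g] }  — shift
  I4: { [B → ; Y .], [Y → Y . g Y] }  — shift, reduce
  I5: { [Y → id .] }  — reduce
  I6: { [B → . ; Y], [Y → . B L g], [Y → . Y g Y], [Y → . id], [Y → Y g . Y] }  — shift
  I7: { [Y → Y . g Y], [Y → Y g Y .] }  — shift, reduce
  I8: { [B → . ; Y], [L → , . ;], [L → , . Y id], [Y → . B L g], [Y → . Y g Y], [Y → . id] }  — shift
  I9: { [Y → B L . g] }  — shift
  I10: { [B → . ; Y], [L → g . Y Y], [Y → . B L g], [Y → . Y g Y], [Y → . id] }  — shift
  I11: { [B → . ; Y], [L → g Y . Y], [Y → . B L g], [Y → . Y g Y], [Y → . id], [Y → Y . g Y] }  — shift
  I12: { [L → g Y Y .], [Y → Y . g Y] }  — shift, reduce
  I13: { [Y → B L g .] }  — reduce
  I14: { [B → . ; Y], [B → ; . Y], [L → , ; .], [Y → . B L g], [Y → . Y g Y], [Y → . id] }  — shift, reduce
  I15: { [L → , Y . id], [Y → Y . g Y] }  — shift
  I16: { [L → , Y id .] }  — reduce

No state contains more than one complete item.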